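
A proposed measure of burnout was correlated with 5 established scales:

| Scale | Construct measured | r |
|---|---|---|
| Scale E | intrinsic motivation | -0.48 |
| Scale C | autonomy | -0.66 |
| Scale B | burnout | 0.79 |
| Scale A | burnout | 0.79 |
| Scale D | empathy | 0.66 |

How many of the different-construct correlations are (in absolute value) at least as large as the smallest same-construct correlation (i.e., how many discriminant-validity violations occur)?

0

Convergent (same construct = burnout): Scale B, Scale A.
Smallest convergent = 0.79. Discriminant |r|: 0.48, 0.66, 0.66; count ≥ 0.79 → 0.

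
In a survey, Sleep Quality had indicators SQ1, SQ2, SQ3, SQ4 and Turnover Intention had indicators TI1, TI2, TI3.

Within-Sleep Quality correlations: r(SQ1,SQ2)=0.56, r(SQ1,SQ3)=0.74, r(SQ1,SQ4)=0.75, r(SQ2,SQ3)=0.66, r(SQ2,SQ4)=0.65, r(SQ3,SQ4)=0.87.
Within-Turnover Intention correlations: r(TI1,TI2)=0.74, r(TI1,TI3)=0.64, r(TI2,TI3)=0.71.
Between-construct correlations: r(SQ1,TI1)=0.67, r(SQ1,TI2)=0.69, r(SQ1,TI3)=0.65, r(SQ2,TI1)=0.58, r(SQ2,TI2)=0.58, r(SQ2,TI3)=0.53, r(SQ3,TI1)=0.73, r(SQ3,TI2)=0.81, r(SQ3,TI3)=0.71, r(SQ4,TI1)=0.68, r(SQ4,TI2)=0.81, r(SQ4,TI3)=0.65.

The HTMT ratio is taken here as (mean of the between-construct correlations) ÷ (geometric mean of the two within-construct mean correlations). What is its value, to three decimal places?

0.962

Mean heterotrait r = 8.09/12 = 0.6742.
Mean within-SQ = 4.23/6 = 0.7050; mean within-TI = 2.09/3 = 0.6967.
Geometric mean = √(0.7050 × 0.6967) = 0.7008.
HTMT = 0.6742 / 0.7008 = 0.962.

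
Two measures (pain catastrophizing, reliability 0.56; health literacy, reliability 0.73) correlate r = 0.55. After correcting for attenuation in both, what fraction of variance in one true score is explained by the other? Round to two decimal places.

Disattenuated r = 0.55 / √(0.56 × 0.73) = 0.55 / 0.6394 = 0.8602.
Shared true-score variance = 0.8602² = 0.7399 ≈ 0.74.

0.74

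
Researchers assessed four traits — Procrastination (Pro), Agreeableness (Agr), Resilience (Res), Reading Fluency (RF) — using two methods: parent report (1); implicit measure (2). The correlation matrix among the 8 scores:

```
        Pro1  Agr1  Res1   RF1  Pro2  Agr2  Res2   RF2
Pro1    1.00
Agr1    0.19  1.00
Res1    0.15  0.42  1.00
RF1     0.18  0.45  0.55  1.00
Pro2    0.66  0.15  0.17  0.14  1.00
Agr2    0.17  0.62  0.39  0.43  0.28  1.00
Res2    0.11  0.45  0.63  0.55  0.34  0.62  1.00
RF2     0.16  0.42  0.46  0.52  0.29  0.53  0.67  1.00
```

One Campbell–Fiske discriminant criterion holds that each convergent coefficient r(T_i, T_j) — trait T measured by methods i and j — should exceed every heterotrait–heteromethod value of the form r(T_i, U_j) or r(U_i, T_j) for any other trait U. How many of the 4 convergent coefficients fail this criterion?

Convergent coefficients and their comparison sets:
Pro (methods 1·2): 0.66 vs {0.17, 0.15, 0.11, 0.17, 0.16, 0.14} → pass.
Agr (methods 1·2): 0.62 vs {0.15, 0.17, 0.45, 0.39, 0.42, 0.43} → pass.
Res (methods 1·2): 0.63 vs {0.17, 0.11, 0.39, 0.45, 0.46, 0.55} → pass.
RF (methods 1·2): 0.52 vs {0.14, 0.16, 0.43, 0.42, 0.55, 0.46} → fail.
1 of 4 fail.

1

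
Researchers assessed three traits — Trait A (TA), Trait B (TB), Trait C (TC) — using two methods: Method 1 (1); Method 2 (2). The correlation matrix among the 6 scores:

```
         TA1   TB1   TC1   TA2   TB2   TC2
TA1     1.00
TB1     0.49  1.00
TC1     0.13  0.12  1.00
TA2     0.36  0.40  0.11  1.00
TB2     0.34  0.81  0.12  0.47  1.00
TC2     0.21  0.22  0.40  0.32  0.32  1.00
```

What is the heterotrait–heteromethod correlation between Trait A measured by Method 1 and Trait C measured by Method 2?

Different traits and methods: r(TA1, TC2) = 0.21.

0.21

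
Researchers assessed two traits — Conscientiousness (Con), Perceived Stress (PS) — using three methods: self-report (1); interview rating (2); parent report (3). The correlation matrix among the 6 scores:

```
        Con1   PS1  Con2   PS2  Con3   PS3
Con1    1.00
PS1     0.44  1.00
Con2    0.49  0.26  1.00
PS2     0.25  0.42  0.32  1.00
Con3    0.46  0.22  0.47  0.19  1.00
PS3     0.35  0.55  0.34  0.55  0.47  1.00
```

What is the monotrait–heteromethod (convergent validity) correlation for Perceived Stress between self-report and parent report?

0.55

Same trait (PS), different methods: r(PS1, PS3) = 0.55.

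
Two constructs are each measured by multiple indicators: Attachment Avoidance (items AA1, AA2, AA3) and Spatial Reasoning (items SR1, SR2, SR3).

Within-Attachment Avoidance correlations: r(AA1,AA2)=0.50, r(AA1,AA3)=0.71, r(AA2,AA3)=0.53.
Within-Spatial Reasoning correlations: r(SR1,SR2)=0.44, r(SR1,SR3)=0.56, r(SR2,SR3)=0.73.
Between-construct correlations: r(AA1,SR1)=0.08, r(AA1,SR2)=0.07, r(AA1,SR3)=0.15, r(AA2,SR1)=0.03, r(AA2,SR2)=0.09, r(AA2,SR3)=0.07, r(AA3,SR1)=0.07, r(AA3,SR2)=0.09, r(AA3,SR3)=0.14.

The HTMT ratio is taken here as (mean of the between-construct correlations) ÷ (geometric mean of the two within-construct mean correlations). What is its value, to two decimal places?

Mean heterotrait r = 0.79/9 = 0.0878.
Mean within-AA = 1.74/3 = 0.5800; mean within-SR = 1.73/3 = 0.5767.
Geometric mean = √(0.5800 × 0.5767) = 0.5783.
HTMT = 0.0878 / 0.5783 = 0.15.

0.15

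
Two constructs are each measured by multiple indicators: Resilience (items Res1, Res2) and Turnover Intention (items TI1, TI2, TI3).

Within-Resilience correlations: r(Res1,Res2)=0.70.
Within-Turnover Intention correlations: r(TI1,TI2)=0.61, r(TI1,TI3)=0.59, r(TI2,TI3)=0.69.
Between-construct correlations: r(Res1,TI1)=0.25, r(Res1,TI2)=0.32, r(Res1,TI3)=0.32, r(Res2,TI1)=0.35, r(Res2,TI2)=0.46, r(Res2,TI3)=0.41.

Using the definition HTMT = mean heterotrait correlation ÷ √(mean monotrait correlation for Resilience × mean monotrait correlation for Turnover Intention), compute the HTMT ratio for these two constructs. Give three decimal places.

Mean heterotrait r = 2.11/6 = 0.3517.
Mean within-Res = 0.70/1 = 0.7000; mean within-TI = 1.89/3 = 0.6300.
Geometric mean = √(0.7000 × 0.6300) = 0.6641.
HTMT = 0.3517 / 0.6641 = 0.530.

0.530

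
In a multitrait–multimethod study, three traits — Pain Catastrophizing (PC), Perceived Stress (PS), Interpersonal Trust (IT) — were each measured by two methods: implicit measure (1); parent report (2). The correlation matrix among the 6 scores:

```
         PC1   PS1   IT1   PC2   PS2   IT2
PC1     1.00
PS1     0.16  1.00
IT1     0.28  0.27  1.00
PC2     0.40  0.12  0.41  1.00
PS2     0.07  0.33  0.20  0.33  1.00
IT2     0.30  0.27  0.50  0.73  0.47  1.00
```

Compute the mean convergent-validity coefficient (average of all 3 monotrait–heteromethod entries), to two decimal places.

0.41

Convergent values: 0.40, 0.33, 0.50; mean = 1.23/3 = 0.41.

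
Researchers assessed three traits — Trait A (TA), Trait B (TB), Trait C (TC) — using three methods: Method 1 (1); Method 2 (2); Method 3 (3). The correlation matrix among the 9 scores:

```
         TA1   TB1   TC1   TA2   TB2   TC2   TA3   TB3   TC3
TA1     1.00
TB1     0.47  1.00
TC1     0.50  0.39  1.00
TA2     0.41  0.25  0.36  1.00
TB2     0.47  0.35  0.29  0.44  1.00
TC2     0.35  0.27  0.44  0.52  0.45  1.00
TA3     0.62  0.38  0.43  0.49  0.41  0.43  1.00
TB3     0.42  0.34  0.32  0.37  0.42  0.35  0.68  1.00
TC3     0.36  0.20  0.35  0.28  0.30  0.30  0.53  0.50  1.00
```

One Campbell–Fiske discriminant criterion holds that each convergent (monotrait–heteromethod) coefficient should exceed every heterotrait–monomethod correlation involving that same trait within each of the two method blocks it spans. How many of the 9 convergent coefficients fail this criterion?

9

Each convergent coefficient versus the relevant comparison correlations:
TA (methods 1·2): 0.41 vs {0.47, 0.44, 0.50, 0.52} → fail.
TA (methods 1·3): 0.62 vs {0.47, 0.68, 0.50, 0.53} → fail.
TA (methods 2·3): 0.49 vs {0.44, 0.68, 0.52, 0.53} → fail.
TB (methods 1·2): 0.35 vs {0.47, 0.44, 0.39, 0.45} → fail.
TB (methods 1·3): 0.34 vs {0.47, 0.68, 0.39, 0.50} → fail.
TB (methods 2·3): 0.42 vs {0.44, 0.68, 0.45, 0.50} → fail.
TC (methods 1·2): 0.44 vs {0.50, 0.52, 0.39, 0.45} → fail.
TC (methods 1·3): 0.35 vs {0.50, 0.53, 0.39, 0.50} → fail.
TC (methods 2·3): 0.30 vs {0.52, 0.53, 0.45, 0.50} → fail.
9 of 9 fail.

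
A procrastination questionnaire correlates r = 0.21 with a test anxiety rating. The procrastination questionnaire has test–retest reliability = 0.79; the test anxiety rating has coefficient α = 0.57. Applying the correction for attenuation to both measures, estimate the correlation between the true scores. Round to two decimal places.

0.31

r_true = r_obs / √(r_xx · r_yy) = 0.21 / √(0.79 × 0.57) = 0.21 / √0.4503 = 0.21 / 0.6710 ≈ 0.31.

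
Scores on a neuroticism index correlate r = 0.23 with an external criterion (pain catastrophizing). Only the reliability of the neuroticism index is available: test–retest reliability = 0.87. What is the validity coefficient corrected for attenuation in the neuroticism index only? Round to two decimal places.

Single correction: r_c = r_obs / √r_xx = 0.23 / √0.87 = 0.23 / 0.9327 ≈ 0.25.

0.25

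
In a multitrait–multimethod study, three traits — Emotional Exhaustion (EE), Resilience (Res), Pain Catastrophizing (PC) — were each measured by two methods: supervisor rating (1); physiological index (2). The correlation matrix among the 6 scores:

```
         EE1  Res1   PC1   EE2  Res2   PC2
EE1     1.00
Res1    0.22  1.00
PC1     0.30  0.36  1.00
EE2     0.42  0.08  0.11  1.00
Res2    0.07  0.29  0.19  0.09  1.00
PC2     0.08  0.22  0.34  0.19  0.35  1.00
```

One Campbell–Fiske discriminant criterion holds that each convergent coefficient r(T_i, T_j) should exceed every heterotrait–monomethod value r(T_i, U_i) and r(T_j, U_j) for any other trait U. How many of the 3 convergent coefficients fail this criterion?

2

Convergent coefficients and their comparison sets:
EE (methods 1·2): 0.42 vs {0.22, 0.09, 0.30, 0.19} → pass.
Res (methods 1·2): 0.29 vs {0.22, 0.09, 0.36, 0.35} → fail.
PC (methods 1·2): 0.34 vs {0.30, 0.19, 0.36, 0.35} → fail.
2 of 3 fail.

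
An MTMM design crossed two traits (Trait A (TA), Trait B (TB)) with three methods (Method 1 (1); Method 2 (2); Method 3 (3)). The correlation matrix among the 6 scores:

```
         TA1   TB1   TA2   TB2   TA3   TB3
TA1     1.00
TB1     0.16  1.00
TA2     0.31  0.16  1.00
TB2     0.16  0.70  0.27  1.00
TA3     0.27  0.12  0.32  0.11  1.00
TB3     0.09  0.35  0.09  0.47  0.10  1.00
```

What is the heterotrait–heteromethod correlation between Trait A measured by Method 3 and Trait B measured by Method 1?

0.12

Different traits and methods: r(TA3, TB1) = 0.12.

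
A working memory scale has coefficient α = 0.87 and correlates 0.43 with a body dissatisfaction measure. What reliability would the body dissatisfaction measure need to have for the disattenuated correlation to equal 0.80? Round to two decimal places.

r_true = r_obs / √(r_xx · r_yy) ⇒ 0.80 = 0.43 / √(0.87 · r_yy).
√(0.87 · r_yy) = 0.43 / 0.80 = 0.5375; 0.87 · r_yy = 0.2889; r_yy = 0.2889 / 0.87 ≈ 0.33.

0.33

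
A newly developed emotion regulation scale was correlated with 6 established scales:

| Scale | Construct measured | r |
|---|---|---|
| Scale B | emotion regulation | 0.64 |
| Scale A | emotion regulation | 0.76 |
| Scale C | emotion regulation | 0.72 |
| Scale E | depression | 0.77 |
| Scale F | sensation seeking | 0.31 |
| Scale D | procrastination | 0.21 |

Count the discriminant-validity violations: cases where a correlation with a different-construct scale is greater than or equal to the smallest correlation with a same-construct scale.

Convergent (same construct = emotion regulation): Scale B, Scale A, Scale C.
Smallest convergent = 0.64. Discriminant values: 0.77, 0.31, 0.21; count ≥ 0.64 → 1.

1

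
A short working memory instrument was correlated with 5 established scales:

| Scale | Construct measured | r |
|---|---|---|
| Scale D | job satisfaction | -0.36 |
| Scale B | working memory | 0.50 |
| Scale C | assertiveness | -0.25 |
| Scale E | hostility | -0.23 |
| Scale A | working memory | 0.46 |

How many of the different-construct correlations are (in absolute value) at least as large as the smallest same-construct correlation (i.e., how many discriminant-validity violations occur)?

0

Convergent (same construct = working memory): Scale B, Scale A.
Smallest convergent = 0.46. Discriminant |r|: 0.36, 0.25, 0.23; count ≥ 0.46 → 0.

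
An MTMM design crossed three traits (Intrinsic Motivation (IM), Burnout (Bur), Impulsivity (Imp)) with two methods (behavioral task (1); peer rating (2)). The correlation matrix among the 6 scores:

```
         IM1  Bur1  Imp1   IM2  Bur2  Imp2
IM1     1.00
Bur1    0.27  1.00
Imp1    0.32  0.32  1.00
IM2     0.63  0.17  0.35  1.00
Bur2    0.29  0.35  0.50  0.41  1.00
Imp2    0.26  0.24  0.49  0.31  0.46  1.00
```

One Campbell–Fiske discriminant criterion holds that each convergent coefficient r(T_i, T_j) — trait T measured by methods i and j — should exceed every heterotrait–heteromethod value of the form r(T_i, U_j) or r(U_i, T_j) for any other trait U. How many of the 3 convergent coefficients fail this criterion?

2

Each convergent coefficient versus the relevant comparison correlations:
IM (methods 1·2): 0.63 vs {0.29, 0.17, 0.26, 0.35} → pass.
Bur (methods 1·2): 0.35 vs {0.17, 0.29, 0.24, 0.50} → fail.
Imp (methods 1·2): 0.49 vs {0.35, 0.26, 0.50, 0.24} → fail.
2 of 3 fail.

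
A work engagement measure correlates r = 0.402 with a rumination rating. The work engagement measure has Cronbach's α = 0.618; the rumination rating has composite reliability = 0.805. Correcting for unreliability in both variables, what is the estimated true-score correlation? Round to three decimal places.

0.570

r_true = r_obs / √(r_xx · r_yy) = 0.402 / √(0.618 × 0.805) = 0.402 / √0.497490 = 0.402 / 0.7053 ≈ 0.570.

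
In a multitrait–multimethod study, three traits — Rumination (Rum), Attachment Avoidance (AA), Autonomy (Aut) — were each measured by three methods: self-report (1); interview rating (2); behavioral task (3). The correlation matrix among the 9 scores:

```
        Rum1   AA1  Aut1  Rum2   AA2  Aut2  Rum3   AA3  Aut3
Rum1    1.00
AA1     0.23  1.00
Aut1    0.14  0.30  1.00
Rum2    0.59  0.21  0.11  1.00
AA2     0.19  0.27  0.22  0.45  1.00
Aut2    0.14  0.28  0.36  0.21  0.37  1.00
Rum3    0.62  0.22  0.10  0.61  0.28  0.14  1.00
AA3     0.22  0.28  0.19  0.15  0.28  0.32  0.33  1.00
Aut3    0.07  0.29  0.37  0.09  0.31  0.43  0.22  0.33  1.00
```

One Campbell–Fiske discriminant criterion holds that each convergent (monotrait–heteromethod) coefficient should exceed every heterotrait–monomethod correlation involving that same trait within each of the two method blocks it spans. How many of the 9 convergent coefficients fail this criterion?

4

Each convergent coefficient versus the relevant comparison correlations:
Rum (methods 1·2): 0.59 vs {0.23, 0.45, 0.14, 0.21} → pass.
Rum (methods 1·3): 0.62 vs {0.23, 0.33, 0.14, 0.22} → pass.
Rum (methods 2·3): 0.61 vs {0.45, 0.33, 0.21, 0.22} → pass.
AA (methods 1·2): 0.27 vs {0.23, 0.45, 0.30, 0.37} → fail.
AA (methods 1·3): 0.28 vs {0.23, 0.33, 0.30, 0.33} → fail.
AA (methods 2·3): 0.28 vs {0.45, 0.33, 0.37, 0.33} → fail.
Aut (methods 1·2): 0.36 vs {0.14, 0.21, 0.30, 0.37} → fail.
Aut (methods 1·3): 0.37 vs {0.14, 0.22, 0.30, 0.33} → pass.
Aut (methods 2·3): 0.43 vs {0.21, 0.22, 0.37, 0.33} → pass.
4 of 9 fail.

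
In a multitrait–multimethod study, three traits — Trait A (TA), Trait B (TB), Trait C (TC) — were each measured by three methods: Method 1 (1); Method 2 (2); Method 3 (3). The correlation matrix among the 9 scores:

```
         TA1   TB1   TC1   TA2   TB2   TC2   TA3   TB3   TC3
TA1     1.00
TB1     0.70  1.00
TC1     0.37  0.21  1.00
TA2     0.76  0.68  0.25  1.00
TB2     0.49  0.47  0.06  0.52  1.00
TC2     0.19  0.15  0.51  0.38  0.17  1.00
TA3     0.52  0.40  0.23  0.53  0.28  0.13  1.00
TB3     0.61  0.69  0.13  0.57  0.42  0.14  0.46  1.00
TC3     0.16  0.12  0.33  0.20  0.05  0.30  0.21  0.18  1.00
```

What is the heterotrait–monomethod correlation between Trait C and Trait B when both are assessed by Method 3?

0.18

Different traits, same method: r(TC3, TB3) = 0.18.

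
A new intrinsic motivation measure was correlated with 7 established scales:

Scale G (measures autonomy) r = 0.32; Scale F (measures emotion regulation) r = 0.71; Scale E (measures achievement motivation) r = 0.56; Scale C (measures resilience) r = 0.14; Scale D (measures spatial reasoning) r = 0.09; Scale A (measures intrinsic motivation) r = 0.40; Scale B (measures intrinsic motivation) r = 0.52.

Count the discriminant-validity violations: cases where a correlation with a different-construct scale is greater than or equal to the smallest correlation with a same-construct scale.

Convergent (same construct = intrinsic motivation): Scale A, Scale B.
Smallest convergent = 0.40. Discriminant values: 0.32, 0.71, 0.56, 0.14, 0.09; count ≥ 0.40 → 2.

2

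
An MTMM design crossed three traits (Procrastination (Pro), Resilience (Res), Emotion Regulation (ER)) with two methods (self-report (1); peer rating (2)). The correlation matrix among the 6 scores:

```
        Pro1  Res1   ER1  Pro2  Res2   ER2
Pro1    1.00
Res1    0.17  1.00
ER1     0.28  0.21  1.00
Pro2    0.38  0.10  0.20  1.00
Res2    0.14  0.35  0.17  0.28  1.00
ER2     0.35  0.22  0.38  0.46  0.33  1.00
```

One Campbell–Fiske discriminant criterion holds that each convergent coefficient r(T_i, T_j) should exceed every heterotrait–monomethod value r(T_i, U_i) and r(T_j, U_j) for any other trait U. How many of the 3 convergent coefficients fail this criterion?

2

Each convergent coefficient versus the relevant comparison correlations:
Pro (methods 1·2): 0.38 vs {0.17, 0.28, 0.28, 0.46} → fail.
Res (methods 1·2): 0.35 vs {0.17, 0.28, 0.21, 0.33} → pass.
ER (methods 1·2): 0.38 vs {0.28, 0.46, 0.21, 0.33} → fail.
2 of 3 fail.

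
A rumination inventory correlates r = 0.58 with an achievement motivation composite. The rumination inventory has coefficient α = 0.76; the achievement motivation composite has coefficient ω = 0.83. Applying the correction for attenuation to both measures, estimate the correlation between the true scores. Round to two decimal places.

0.73

r_true = r_obs / √(r_xx · r_yy) = 0.58 / √(0.76 × 0.83) = 0.58 / √0.6308 = 0.58 / 0.7942 ≈ 0.73.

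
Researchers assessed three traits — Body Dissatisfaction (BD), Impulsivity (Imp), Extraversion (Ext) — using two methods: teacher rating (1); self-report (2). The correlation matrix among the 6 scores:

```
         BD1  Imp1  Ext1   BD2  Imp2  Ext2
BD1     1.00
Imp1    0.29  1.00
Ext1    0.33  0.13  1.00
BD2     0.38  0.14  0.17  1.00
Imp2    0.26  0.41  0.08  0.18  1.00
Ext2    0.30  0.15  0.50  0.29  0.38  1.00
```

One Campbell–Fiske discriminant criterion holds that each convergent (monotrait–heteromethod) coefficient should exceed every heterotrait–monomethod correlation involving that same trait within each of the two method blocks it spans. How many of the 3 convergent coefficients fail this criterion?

Checking each validity diagonal entry against its comparison values:
BD (methods 1·2): 0.38 vs {0.29, 0.18, 0.33, 0.29} → pass.
Imp (methods 1·2): 0.41 vs {0.29, 0.18, 0.13, 0.38} → pass.
Ext (methods 1·2): 0.50 vs {0.33, 0.29, 0.13, 0.38} → pass.
0 of 3 fail.

0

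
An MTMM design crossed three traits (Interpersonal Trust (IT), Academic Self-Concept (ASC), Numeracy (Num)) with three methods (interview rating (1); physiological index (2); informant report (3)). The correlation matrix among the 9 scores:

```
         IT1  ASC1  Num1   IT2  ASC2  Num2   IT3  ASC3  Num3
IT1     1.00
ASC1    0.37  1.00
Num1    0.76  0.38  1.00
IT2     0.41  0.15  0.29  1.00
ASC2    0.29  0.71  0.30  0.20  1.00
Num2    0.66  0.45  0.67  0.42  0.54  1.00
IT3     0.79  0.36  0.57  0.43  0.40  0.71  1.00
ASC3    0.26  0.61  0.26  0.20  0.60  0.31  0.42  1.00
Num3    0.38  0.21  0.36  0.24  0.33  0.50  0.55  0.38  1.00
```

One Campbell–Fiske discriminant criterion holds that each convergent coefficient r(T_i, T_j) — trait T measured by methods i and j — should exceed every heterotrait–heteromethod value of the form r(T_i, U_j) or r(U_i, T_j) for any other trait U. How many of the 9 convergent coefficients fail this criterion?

4

Checking each validity diagonal entry against its comparison values:
IT (methods 1·2): 0.41 vs {0.29, 0.15, 0.66, 0.29} → fail.
IT (methods 1·3): 0.79 vs {0.26, 0.36, 0.38, 0.57} → pass.
IT (methods 2·3): 0.43 vs {0.20, 0.40, 0.24, 0.71} → fail.
ASC (methods 1·2): 0.71 vs {0.15, 0.29, 0.45, 0.30} → pass.
ASC (methods 1·3): 0.61 vs {0.36, 0.26, 0.21, 0.26} → pass.
ASC (methods 2·3): 0.60 vs {0.40, 0.20, 0.33, 0.31} → pass.
Num (methods 1·2): 0.67 vs {0.29, 0.66, 0.30, 0.45} → pass.
Num (methods 1·3): 0.36 vs {0.57, 0.38, 0.26, 0.21} → fail.
Num (methods 2·3): 0.50 vs {0.71, 0.24, 0.31, 0.33} → fail.
4 of 9 fail.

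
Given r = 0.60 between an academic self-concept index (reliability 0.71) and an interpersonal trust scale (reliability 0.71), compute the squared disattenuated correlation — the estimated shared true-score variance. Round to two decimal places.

Disattenuated r = 0.60 / √(0.71 × 0.71) = 0.60 / 0.7100 = 0.8451.
Shared true-score variance = 0.8451² = 0.7142 ≈ 0.71.

0.71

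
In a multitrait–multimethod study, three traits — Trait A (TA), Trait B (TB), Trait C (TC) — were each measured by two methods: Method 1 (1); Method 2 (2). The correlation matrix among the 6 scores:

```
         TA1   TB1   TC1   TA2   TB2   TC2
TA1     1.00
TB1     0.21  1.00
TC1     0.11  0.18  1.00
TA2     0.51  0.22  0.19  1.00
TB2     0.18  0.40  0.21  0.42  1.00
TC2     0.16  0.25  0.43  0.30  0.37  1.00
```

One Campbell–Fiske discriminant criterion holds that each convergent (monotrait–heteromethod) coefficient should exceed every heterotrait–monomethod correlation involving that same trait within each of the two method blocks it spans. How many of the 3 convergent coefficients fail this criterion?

1

Each convergent coefficient versus the relevant comparison correlations:
TA (methods 1·2): 0.51 vs {0.21, 0.42, 0.11, 0.30} → pass.
TB (methods 1·2): 0.40 vs {0.21, 0.42, 0.18, 0.37} → fail.
TC (methods 1·2): 0.43 vs {0.11, 0.30, 0.18, 0.37} → pass.
1 of 3 fail.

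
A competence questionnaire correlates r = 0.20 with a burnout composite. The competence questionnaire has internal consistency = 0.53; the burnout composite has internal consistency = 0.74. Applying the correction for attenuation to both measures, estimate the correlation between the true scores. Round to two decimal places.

r_true = r_obs / √(r_xx · r_yy) = 0.20 / √(0.53 × 0.74) = 0.20 / √0.3922 = 0.20 / 0.6263 ≈ 0.32.

0.32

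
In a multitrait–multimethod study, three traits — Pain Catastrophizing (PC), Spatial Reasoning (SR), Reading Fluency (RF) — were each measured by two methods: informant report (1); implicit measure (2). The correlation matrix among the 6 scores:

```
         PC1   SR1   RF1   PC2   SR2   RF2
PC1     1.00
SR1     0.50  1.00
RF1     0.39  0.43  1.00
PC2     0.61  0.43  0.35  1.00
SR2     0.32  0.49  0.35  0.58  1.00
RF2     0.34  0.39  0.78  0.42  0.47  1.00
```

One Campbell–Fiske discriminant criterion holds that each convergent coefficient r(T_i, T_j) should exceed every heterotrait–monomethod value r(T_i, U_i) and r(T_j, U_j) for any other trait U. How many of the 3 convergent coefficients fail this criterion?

Convergent coefficients and their comparison sets:
PC (methods 1·2): 0.61 vs {0.50, 0.58, 0.39, 0.42} → pass.
SR (methods 1·2): 0.49 vs {0.50, 0.58, 0.43, 0.47} → fail.
RF (methods 1·2): 0.78 vs {0.39, 0.42, 0.43, 0.47} → pass.
1 of 3 fail.

1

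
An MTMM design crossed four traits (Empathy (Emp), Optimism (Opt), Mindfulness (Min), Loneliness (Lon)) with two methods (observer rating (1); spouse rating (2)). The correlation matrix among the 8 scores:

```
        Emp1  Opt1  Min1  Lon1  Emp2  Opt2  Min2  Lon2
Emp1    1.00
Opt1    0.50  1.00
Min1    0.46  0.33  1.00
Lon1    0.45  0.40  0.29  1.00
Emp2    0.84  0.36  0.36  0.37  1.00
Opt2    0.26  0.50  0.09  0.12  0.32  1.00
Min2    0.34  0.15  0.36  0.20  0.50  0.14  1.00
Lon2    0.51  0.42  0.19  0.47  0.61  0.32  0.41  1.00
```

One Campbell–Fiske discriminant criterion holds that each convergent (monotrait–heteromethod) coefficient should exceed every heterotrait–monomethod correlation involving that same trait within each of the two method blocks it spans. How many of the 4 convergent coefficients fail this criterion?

Each convergent coefficient versus the relevant comparison correlations:
Emp (methods 1·2): 0.84 vs {0.50, 0.32, 0.46, 0.50, 0.45, 0.61} → pass.
Opt (methods 1·2): 0.50 vs {0.50, 0.32, 0.33, 0.14, 0.40, 0.32} → fail.
Min (methods 1·2): 0.36 vs {0.46, 0.50, 0.33, 0.14, 0.29, 0.41} → fail.
Lon (methods 1·2): 0.47 vs {0.45, 0.61, 0.40, 0.32, 0.29, 0.41} → fail.
3 of 4 fail.

3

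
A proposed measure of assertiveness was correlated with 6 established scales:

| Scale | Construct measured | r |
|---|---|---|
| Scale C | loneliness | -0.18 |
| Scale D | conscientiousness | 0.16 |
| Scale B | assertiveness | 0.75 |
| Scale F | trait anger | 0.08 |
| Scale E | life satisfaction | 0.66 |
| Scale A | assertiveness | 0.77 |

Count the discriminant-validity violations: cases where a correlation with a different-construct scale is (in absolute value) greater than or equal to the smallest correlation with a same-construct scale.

Convergent (same construct = assertiveness): Scale B, Scale A.
Smallest convergent = 0.75. Discriminant |r|: 0.18, 0.16, 0.08, 0.66; count ≥ 0.75 → 0.

0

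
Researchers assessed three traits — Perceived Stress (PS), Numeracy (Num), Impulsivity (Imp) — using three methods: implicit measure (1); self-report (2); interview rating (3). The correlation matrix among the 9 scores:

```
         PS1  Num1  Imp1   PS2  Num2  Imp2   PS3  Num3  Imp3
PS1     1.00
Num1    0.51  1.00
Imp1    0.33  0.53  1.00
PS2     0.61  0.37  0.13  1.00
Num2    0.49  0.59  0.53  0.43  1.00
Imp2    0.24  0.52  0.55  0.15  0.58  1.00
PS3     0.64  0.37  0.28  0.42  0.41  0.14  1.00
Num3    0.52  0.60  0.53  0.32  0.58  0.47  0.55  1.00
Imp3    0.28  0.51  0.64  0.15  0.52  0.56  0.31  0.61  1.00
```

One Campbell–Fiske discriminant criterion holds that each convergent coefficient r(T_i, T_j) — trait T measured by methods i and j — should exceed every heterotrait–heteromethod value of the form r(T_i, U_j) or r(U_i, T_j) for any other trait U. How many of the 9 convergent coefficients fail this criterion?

0

Each convergent coefficient versus the relevant comparison correlations:
PS (methods 1·2): 0.61 vs {0.49, 0.37, 0.24, 0.13} → pass.
PS (methods 1·3): 0.64 vs {0.52, 0.37, 0.28, 0.28} → pass.
PS (methods 2·3): 0.42 vs {0.32, 0.41, 0.15, 0.14} → pass.
Num (methods 1·2): 0.59 vs {0.37, 0.49, 0.52, 0.53} → pass.
Num (methods 1·3): 0.60 vs {0.37, 0.52, 0.51, 0.53} → pass.
Num (methods 2·3): 0.58 vs {0.41, 0.32, 0.52, 0.47} → pass.
Imp (methods 1·2): 0.55 vs {0.13, 0.24, 0.53, 0.52} → pass.
Imp (methods 1·3): 0.64 vs {0.28, 0.28, 0.53, 0.51} → pass.
Imp (methods 2·3): 0.56 vs {0.14, 0.15, 0.47, 0.52} → pass.
0 of 9 fail.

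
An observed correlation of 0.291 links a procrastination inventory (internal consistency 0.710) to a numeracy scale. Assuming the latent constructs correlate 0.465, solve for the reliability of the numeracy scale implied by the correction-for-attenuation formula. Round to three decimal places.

r_true = r_obs / √(r_xx · r_yy) ⇒ 0.465 = 0.291 / √(0.710 · r_yy).
√(0.710 · r_yy) = 0.291 / 0.465 = 0.6258; 0.710 · r_yy = 0.3916; r_yy = 0.3916 / 0.710 ≈ 0.552.

0.552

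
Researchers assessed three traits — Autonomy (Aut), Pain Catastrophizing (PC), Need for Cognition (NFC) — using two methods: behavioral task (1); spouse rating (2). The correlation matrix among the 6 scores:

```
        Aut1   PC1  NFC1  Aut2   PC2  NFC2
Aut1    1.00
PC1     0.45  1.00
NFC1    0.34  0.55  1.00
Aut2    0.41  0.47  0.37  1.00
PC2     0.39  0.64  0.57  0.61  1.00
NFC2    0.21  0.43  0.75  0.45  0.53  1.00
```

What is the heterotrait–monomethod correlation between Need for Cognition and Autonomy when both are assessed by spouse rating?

0.45

Different traits, same method: r(NFC2, Aut2) = 0.45.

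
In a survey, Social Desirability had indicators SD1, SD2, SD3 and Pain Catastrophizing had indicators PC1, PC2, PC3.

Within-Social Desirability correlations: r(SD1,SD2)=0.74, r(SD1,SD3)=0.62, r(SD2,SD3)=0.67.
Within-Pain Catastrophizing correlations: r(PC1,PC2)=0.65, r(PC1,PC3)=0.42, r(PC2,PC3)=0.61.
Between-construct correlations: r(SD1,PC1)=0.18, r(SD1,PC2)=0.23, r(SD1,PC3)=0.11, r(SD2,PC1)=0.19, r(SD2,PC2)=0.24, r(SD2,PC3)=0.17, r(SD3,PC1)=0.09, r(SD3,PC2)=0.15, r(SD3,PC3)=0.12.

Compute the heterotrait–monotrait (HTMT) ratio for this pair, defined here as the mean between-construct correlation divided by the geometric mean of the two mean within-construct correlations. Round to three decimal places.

Mean between = 1.48/9 = 0.1644.
Mean within-SD = 2.03/3 = 0.6767; mean within-PC = 1.68/3 = 0.5600.
Geometric mean = √(0.6767 × 0.5600) = 0.6156.
HTMT = 0.1644 / 0.6156 = 0.267.

0.267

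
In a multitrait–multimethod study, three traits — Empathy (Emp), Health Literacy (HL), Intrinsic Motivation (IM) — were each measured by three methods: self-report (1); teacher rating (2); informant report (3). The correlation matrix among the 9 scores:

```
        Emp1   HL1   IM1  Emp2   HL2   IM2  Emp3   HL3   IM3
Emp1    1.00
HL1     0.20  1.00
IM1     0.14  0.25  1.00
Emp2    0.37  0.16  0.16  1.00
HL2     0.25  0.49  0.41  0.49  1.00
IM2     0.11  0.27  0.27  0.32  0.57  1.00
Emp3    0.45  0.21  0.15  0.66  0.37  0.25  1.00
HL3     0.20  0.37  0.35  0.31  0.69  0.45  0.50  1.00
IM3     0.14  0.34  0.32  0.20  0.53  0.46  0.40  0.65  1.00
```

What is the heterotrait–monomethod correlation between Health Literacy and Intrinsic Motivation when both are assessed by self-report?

Different traits, same method: r(HL1, IM1) = 0.25.

0.25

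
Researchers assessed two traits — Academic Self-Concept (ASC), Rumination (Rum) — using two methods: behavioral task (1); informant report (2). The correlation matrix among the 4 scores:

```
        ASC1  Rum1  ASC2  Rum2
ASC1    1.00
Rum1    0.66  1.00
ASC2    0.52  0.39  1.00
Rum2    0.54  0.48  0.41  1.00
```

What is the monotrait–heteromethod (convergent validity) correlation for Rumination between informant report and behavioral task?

0.48

Same trait (Rum), different methods: r(Rum2, Rum1) = 0.48.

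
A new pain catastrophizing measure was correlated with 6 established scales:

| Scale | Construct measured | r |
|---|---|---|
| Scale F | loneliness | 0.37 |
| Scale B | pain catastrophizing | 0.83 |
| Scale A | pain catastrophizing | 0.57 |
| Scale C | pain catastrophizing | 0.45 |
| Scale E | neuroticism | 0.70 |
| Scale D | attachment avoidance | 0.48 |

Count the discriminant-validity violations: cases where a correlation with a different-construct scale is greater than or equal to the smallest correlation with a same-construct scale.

2

Convergent (same construct = pain catastrophizing): Scale B, Scale A, Scale C.
Smallest convergent = 0.45. Discriminant values: 0.37, 0.70, 0.48; count ≥ 0.45 → 2.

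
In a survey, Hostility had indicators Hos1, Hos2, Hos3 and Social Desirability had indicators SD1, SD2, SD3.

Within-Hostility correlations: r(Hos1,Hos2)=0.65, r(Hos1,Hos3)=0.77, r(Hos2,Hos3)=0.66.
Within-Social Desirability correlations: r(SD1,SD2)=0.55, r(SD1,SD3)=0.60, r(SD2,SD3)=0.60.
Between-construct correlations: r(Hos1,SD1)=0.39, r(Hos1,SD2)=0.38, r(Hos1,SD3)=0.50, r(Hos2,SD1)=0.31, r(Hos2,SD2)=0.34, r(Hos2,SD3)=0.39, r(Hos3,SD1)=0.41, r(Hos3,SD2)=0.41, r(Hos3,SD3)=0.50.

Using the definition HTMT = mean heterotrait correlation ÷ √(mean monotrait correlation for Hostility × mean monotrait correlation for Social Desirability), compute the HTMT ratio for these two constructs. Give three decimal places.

Between-construct mean = 3.63/9 = 0.4033.
Mean within-Hos = 2.08/3 = 0.6933; mean within-SD = 1.75/3 = 0.5833.
Geometric mean = √(0.6933 × 0.5833) = 0.6359.
HTMT = 0.4033 / 0.6359 = 0.634.

0.634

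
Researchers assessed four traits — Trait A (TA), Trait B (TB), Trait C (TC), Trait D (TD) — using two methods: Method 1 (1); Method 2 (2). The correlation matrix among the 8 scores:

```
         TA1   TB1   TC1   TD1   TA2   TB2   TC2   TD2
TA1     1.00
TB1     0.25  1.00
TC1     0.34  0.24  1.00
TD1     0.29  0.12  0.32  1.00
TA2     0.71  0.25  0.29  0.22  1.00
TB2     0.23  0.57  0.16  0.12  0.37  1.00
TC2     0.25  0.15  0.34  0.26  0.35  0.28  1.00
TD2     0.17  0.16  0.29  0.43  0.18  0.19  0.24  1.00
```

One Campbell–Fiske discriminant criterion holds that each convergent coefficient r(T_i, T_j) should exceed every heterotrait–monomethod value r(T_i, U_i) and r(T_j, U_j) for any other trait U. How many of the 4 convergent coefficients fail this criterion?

Each convergent coefficient versus the relevant comparison correlations:
TA (methods 1·2): 0.71 vs {0.25, 0.37, 0.34, 0.35, 0.29, 0.18} → pass.
TB (methods 1·2): 0.57 vs {0.25, 0.37, 0.24, 0.28, 0.12, 0.19} → pass.
TC (methods 1·2): 0.34 vs {0.34, 0.35, 0.24, 0.28, 0.32, 0.24} → fail.
TD (methods 1·2): 0.43 vs {0.29, 0.18, 0.12, 0.19, 0.32, 0.24} → pass.
1 of 4 fail.

1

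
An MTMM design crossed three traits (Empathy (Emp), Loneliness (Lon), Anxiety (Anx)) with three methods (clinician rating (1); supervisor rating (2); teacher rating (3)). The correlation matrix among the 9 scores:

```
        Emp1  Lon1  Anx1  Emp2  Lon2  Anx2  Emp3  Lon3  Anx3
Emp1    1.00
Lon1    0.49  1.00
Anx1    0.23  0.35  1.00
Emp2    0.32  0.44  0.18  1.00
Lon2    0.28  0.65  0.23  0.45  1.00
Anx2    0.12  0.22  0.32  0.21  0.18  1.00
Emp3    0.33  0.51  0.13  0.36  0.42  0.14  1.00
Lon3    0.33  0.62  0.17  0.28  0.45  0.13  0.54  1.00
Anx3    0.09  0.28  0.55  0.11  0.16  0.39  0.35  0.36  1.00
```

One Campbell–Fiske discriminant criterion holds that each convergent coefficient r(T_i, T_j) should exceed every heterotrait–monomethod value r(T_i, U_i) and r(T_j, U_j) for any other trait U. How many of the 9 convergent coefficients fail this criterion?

Checking each validity diagonal entry against its comparison values:
Emp (methods 1·2): 0.32 vs {0.49, 0.45, 0.23, 0.21} → fail.
Emp (methods 1·3): 0.33 vs {0.49, 0.54, 0.23, 0.35} → fail.
Emp (methods 2·3): 0.36 vs {0.45, 0.54, 0.21, 0.35} → fail.
Lon (methods 1·2): 0.65 vs {0.49, 0.45, 0.35, 0.18} → pass.
Lon (methods 1·3): 0.62 vs {0.49, 0.54, 0.35, 0.36} → pass.
Lon (methods 2·3): 0.45 vs {0.45, 0.54, 0.18, 0.36} → fail.
Anx (methods 1·2): 0.32 vs {0.23, 0.21, 0.35, 0.18} → fail.
Anx (methods 1·3): 0.55 vs {0.23, 0.35, 0.35, 0.36} → pass.
Anx (methods 2·3): 0.39 vs {0.21, 0.35, 0.18, 0.36} → pass.
5 of 9 fail.

5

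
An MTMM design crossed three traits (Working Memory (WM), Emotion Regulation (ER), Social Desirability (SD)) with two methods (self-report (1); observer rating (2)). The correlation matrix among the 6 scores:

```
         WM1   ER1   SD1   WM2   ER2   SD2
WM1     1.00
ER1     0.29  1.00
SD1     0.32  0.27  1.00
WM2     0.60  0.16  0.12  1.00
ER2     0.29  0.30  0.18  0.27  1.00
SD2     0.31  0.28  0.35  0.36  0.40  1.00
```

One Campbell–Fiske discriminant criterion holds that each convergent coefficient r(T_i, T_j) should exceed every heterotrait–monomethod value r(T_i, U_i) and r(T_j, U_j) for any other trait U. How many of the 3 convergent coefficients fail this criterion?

2

Checking each validity diagonal entry against its comparison values:
WM (methods 1·2): 0.60 vs {0.29, 0.27, 0.32, 0.36} → pass.
ER (methods 1·2): 0.30 vs {0.29, 0.27, 0.27, 0.40} → fail.
SD (methods 1·2): 0.35 vs {0.32, 0.36, 0.27, 0.40} → fail.
2 of 3 fail.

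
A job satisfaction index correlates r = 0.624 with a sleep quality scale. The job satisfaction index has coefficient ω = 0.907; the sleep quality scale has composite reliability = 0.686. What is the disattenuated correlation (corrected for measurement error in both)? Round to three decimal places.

r_true = r_obs / √(r_xx · r_yy) = 0.624 / √(0.907 × 0.686) = 0.624 / √0.622202 = 0.624 / 0.7888 ≈ 0.791.

0.791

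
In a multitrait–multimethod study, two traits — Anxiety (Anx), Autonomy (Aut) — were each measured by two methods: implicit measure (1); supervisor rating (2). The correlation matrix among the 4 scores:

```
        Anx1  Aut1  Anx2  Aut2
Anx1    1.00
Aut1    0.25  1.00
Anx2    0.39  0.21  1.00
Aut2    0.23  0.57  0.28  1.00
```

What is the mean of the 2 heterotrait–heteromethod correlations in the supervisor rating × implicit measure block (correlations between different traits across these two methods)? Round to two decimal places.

0.22

HTHM values (method 2 × method 1): 0.21, 0.23; mean = 0.44/2 = 0.22.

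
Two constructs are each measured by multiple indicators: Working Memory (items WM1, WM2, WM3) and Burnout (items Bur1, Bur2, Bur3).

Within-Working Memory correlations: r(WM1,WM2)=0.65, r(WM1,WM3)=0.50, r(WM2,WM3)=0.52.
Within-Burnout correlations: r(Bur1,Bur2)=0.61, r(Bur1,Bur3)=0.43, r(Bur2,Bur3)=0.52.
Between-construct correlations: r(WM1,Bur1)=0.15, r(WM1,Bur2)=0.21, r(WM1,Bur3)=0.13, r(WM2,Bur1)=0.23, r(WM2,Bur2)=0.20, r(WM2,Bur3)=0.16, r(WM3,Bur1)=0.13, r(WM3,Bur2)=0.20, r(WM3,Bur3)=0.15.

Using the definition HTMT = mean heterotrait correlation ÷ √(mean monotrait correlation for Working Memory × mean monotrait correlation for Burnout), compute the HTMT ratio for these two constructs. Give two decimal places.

Between-construct mean = 1.56/9 = 0.1733.
Mean within-WM = 1.67/3 = 0.5567; mean within-Bur = 1.56/3 = 0.5200.
Geometric mean = √(0.5567 × 0.5200) = 0.5380.
HTMT = 0.1733 / 0.5380 = 0.32.

0.32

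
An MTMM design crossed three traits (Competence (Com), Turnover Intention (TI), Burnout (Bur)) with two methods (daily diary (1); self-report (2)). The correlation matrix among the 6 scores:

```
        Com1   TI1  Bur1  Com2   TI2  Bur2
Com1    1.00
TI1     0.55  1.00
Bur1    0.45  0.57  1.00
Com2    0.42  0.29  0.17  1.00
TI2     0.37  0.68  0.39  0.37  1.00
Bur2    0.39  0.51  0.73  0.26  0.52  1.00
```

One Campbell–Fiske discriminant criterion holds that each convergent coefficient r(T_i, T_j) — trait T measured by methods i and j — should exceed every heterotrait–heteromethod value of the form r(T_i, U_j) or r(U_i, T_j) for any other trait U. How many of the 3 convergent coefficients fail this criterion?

0

Convergent coefficients and their comparison sets:
Com (methods 1·2): 0.42 vs {0.37, 0.29, 0.39, 0.17} → pass.
TI (methods 1·2): 0.68 vs {0.29, 0.37, 0.51, 0.39} → pass.
Bur (methods 1·2): 0.73 vs {0.17, 0.39, 0.39, 0.51} → pass.
0 of 3 fail.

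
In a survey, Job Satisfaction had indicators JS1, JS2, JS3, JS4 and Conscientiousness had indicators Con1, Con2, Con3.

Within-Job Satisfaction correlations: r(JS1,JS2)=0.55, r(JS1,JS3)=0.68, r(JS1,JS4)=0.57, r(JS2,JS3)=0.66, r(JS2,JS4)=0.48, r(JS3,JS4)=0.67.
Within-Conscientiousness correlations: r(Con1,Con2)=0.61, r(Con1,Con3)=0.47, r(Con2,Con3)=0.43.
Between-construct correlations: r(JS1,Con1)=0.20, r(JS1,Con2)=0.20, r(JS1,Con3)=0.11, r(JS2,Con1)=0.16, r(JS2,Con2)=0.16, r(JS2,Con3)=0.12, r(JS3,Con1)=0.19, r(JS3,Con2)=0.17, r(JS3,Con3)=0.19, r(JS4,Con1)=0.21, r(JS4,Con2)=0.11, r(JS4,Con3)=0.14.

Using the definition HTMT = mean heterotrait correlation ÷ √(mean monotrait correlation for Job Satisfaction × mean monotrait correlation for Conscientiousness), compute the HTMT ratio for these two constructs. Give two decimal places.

Between-construct mean = 1.96/12 = 0.1633.
Mean within-JS = 3.61/6 = 0.6017; mean within-Con = 1.51/3 = 0.5033.
Geometric mean = √(0.6017 × 0.5033) = 0.5503.
HTMT = 0.1633 / 0.5503 = 0.30.

0.30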